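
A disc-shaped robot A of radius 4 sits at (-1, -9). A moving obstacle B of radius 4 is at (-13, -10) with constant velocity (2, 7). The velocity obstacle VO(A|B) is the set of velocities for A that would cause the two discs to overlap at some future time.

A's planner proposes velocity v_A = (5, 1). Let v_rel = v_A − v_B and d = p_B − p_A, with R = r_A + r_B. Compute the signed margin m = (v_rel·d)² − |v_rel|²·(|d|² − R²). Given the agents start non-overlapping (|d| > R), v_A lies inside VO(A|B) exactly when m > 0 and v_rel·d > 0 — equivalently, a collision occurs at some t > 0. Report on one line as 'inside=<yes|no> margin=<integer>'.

d = (-12, -1),  |d|² = 145;  R = 4+4 = 8,  c = 145−8² = 81
v_rel = (3, -6),  |v_rel|² = 45;  v_rel·d = (3)·(-12) + (-6)·(-1) = -30
45·t² + 60·t + 81 = 0  ⇒  m = (-30)² − 45·81 = -2745
m = -2745 < 0,  v_rel·d = -30 < 0  ⇒  outside

inside=no margin=-2745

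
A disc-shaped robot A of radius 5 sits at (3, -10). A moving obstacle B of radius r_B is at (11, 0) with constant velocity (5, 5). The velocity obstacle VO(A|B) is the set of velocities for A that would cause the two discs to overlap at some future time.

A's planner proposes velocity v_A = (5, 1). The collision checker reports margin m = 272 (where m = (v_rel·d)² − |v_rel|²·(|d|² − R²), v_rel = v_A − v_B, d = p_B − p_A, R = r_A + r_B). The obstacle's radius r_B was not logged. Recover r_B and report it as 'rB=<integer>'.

m = 272
d = (8, 10);  v_rel = (0, -4),  |v_rel|² = 16
v_rel×d = (0)·(10) − (-4)·(8) = 32
since m = R²·16 − 32²:  R² = (1024 + 272) / 16 = 81
R = √81 = 9  ⇒  r_B = 9 − 5 = 4

rB=4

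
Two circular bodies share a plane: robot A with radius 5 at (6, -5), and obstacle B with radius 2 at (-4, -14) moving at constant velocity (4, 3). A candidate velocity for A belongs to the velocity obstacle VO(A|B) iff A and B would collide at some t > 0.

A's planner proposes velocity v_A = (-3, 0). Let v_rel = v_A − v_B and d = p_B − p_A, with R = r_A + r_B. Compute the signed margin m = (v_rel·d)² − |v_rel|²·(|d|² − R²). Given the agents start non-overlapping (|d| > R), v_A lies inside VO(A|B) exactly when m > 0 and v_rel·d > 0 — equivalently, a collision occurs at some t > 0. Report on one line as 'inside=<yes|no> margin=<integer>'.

d = (-10, -9),  |d|² = 181;  R = 5+2 = 7,  c = 181−7² = 132
v_rel = (-7, -3),  |v_rel|² = 58;  v_rel·d = (-7)·(-10) + (-3)·(-9) = 97
58·t² − 194·t + 132 = 0  ⇒  m = 97² − 58·132 = 1753
m = 1753 > 0,  v_rel·d = 97 > 0  ⇒  inside

inside=yes margin=1753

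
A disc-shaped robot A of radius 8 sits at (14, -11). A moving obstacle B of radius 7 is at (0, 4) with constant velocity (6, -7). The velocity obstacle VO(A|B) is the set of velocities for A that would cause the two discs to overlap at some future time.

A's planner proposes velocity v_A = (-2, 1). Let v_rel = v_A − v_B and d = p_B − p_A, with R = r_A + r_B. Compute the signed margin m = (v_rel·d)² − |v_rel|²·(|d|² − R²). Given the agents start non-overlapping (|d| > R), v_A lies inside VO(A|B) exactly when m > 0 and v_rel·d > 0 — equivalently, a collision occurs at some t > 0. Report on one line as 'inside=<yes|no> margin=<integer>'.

d = (-14, 15),  |d|² = 421;  R = 8+7 = 15,  c = 421−15² = 196
v_rel = (-8, 8),  |v_rel|² = 128;  v_rel·d = (-8)·(-14) + (8)·(15) = 232
128·t² − 464·t + 196 = 0  ⇒  m = 232² − 128·196 = 28736
m = 28736 > 0,  v_rel·d = 232 > 0  ⇒  inside

inside=yes margin=28736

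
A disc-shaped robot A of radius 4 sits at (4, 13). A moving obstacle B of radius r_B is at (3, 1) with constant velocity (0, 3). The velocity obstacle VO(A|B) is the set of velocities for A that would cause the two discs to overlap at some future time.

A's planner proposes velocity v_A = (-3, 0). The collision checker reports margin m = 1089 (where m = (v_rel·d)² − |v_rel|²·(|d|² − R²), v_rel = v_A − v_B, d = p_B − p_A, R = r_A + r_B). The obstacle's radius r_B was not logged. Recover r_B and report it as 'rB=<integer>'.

m = 1089
d = (-1, -12);  v_rel = (-3, -3),  |v_rel|² = 18
v_rel×d = (-3)·(-12) − (-3)·(-1) = 33
since m = R²·18 − 33²:  R² = (1089 + 1089) / 18 = 121
R = √121 = 11  ⇒  r_B = 11 − 4 = 7

rB=7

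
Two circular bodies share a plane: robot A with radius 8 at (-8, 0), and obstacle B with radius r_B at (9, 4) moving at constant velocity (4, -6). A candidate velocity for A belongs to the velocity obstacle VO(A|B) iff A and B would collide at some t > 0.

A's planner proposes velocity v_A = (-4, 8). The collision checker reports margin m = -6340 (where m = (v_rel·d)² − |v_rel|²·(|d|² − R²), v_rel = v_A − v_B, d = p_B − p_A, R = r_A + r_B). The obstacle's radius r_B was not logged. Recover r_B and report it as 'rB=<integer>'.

m = -6340
d = (17, 4);  v_rel = (-8, 14),  |v_rel|² = 260
v_rel×d = (-8)·(4) − (14)·(17) = -270
since m = R²·260 − (-270)²:  R² = (72900 + -6340) / 260 = 256
R = √256 = 16  ⇒  r_B = 16 − 8 = 8

rB=8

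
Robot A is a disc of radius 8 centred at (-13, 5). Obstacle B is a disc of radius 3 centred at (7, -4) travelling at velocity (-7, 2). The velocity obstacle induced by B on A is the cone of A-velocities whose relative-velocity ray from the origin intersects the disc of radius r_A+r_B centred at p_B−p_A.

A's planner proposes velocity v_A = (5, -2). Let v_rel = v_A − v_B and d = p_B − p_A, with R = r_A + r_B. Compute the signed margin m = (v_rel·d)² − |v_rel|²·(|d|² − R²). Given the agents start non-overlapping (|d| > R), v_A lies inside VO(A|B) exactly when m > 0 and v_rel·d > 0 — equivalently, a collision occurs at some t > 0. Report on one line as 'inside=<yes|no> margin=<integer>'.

d = (20, -9),  |d|² = 481;  R = 8+3 = 11,  c = 481−11² = 360
v_rel = (12, -4),  |v_rel|² = 160;  v_rel·d = (12)·(20) + (-4)·(-9) = 276
160·t² − 552·t + 360 = 0  ⇒  m = 276² − 160·360 = 18576
m = 18576 > 0,  v_rel·d = 276 > 0  ⇒  inside

inside=yes margin=18576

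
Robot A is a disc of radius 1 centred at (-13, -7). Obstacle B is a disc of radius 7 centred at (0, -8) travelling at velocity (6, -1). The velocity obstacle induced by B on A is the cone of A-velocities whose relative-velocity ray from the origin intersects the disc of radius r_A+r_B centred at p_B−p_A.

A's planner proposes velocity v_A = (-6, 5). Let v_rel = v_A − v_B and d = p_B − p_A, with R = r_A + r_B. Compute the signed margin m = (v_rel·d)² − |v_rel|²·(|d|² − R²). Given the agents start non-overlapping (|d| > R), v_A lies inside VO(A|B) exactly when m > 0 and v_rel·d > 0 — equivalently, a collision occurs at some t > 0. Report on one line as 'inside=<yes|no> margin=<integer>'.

d = (13, -1),  |d|² = 170;  R = 1+7 = 8,  c = 170−8² = 106
v_rel = (-12, 6),  |v_rel|² = 180;  v_rel·d = (-12)·(13) + (6)·(-1) = -162
180·t² + 324·t + 106 = 0  ⇒  m = (-162)² − 180·106 = 7164
m = 7164 > 0,  v_rel·d = -162 < 0  ⇒  outside

inside=no margin=7164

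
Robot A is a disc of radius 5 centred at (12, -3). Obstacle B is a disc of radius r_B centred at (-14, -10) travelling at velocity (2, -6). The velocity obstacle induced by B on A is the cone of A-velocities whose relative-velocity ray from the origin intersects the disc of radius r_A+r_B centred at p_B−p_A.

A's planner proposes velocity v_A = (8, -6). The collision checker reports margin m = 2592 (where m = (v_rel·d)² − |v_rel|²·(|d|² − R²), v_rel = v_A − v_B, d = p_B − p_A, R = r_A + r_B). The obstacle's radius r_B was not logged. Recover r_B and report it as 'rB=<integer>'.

m = 2592
d = (-26, -7);  v_rel = (6, 0),  |v_rel|² = 36
v_rel×d = (6)·(-7) − (0)·(-26) = -42
since m = R²·36 − (-42)²:  R² = (1764 + 2592) / 36 = 121
R = √121 = 11  ⇒  r_B = 11 − 5 = 6

rB=6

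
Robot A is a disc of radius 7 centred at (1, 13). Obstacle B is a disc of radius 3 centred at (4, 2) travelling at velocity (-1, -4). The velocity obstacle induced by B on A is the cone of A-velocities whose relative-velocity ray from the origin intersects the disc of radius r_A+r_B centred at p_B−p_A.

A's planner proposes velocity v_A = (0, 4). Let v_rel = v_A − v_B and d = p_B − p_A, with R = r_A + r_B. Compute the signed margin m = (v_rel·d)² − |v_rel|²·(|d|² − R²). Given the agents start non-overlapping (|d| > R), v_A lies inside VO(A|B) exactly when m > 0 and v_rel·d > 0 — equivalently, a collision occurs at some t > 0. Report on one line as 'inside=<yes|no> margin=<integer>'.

d = (3, -11),  |d|² = 130;  R = 7+3 = 10,  c = 130−10² = 30
v_rel = (1, 8),  |v_rel|² = 65;  v_rel·d = (1)·(3) + (8)·(-11) = -85
65·t² + 170·t + 30 = 0  ⇒  m = (-85)² − 65·30 = 5275
m = 5275 > 0,  v_rel·d = -85 < 0  ⇒  outside

inside=no margin=5275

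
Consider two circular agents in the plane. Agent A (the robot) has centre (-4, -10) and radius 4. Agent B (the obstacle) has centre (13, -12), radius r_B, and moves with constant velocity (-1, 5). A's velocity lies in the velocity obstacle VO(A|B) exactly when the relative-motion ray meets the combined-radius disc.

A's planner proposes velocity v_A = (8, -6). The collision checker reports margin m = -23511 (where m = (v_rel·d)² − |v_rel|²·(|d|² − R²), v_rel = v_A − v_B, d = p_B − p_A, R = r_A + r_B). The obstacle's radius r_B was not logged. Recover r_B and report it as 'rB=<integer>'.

m = -23511
d = (17, -2);  v_rel = (9, -11),  |v_rel|² = 202
v_rel×d = (9)·(-2) − (-11)·(17) = 169
since m = R²·202 − 169²:  R² = (28561 + -23511) / 202 = 25
R = √25 = 5  ⇒  r_B = 5 − 4 = 1

rB=1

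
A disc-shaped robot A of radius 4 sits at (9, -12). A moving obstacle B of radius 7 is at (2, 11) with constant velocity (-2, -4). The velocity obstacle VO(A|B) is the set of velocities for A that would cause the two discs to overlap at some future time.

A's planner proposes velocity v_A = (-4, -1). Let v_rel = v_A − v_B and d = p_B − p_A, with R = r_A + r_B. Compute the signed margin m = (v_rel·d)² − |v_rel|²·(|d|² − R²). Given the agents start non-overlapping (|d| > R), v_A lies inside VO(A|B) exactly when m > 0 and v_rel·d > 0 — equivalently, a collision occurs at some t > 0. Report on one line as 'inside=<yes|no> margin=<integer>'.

d = (-7, 23),  |d|² = 578;  R = 4+7 = 11,  c = 578−11² = 457
v_rel = (-2, 3),  |v_rel|² = 13;  v_rel·d = (-2)·(-7) + (3)·(23) = 83
13·t² − 166·t + 457 = 0  ⇒  m = 83² − 13·457 = 948
m = 948 > 0,  v_rel·d = 83 > 0  ⇒  inside

inside=yes margin=948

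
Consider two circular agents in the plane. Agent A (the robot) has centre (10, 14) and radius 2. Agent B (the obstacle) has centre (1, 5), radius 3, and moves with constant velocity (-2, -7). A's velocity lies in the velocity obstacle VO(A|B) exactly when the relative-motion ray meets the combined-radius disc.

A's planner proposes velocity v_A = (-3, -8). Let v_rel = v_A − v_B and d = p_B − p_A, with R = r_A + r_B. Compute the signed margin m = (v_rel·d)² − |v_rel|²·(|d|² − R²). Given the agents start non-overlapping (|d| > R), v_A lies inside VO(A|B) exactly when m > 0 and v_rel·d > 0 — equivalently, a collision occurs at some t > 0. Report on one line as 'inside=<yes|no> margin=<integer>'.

d = (-9, -9),  |d|² = 162;  R = 2+3 = 5,  c = 162−5² = 137
v_rel = (-1, -1),  |v_rel|² = 2;  v_rel·d = (-1)·(-9) + (-1)·(-9) = 18
2·t² − 36·t + 137 = 0  ⇒  m = 18² − 2·137 = 50
m = 50 > 0,  v_rel·d = 18 > 0  ⇒  inside

inside=yes margin=50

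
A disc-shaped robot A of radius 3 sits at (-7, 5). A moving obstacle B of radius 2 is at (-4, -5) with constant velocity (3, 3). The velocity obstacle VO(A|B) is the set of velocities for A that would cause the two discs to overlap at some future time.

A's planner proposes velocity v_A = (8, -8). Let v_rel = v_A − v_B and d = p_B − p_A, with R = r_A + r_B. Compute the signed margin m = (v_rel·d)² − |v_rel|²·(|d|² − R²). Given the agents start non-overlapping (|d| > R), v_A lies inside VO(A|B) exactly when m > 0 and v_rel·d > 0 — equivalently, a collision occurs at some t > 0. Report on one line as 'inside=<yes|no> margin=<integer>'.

d = (3, -10),  |d|² = 109;  R = 3+2 = 5,  c = 109−5² = 84
v_rel = (5, -11),  |v_rel|² = 146;  v_rel·d = (5)·(3) + (-11)·(-10) = 125
146·t² − 250·t + 84 = 0  ⇒  m = 125² − 146·84 = 3361
m = 3361 > 0,  v_rel·d = 125 > 0  ⇒  inside

inside=yes margin=3361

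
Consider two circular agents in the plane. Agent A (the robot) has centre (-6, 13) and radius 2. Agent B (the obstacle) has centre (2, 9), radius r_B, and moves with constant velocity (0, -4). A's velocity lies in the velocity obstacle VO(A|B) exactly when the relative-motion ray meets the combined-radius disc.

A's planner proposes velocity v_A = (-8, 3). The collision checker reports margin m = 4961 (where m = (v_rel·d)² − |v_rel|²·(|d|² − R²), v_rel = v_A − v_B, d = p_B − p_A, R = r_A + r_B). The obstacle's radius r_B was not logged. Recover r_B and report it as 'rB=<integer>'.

m = 4961
d = (8, -4);  v_rel = (-8, 7),  |v_rel|² = 113
v_rel×d = (-8)·(-4) − (7)·(8) = -24
since m = R²·113 − (-24)²:  R² = (576 + 4961) / 113 = 49
R = √49 = 7  ⇒  r_B = 7 − 2 = 5

rB=5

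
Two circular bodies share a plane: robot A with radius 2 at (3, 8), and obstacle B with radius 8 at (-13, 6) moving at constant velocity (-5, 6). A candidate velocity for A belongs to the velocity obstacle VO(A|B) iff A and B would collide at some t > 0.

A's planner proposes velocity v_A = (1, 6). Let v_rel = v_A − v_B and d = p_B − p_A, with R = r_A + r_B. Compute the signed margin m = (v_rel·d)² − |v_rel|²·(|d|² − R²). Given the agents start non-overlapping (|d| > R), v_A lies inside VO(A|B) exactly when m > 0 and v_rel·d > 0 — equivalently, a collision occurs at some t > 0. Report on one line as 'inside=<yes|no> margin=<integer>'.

d = (-16, -2),  |d|² = 260;  R = 2+8 = 10,  c = 260−10² = 160
v_rel = (6, 0),  |v_rel|² = 36;  v_rel·d = (6)·(-16) + (0)·(-2) = -96
36·t² + 192·t + 160 = 0  ⇒  m = (-96)² − 36·160 = 3456
m = 3456 > 0,  v_rel·d = -96 < 0  ⇒  outside

inside=no margin=3456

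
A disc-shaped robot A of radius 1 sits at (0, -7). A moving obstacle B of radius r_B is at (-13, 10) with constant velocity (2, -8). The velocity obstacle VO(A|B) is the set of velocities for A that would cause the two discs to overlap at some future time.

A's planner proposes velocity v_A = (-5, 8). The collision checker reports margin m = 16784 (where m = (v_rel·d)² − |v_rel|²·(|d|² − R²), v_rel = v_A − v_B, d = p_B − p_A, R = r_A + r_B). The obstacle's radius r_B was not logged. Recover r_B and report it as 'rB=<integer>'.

m = 16784
d = (-13, 17);  v_rel = (-7, 16),  |v_rel|² = 305
v_rel×d = (-7)·(17) − (16)·(-13) = 89
since m = R²·305 − 89²:  R² = (7921 + 16784) / 305 = 81
R = √81 = 9  ⇒  r_B = 9 − 1 = 8

rB=8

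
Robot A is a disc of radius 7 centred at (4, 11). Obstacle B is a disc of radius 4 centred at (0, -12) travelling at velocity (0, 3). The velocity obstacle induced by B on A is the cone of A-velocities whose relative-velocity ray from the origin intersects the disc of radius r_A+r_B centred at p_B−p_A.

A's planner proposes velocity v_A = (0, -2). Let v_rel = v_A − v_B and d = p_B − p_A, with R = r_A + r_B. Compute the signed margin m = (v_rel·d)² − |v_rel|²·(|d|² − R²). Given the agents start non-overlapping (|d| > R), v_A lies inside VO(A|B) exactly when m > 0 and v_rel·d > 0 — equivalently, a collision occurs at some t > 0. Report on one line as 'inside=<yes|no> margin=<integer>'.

d = (-4, -23),  |d|² = 545;  R = 7+4 = 11,  c = 545−11² = 424
v_rel = (0, -5),  |v_rel|² = 25;  v_rel·d = (0)·(-4) + (-5)·(-23) = 115
25·t² − 230·t + 424 = 0  ⇒  m = 115² − 25·424 = 2625
m = 2625 > 0,  v_rel·d = 115 > 0  ⇒  inside

inside=yes margin=2625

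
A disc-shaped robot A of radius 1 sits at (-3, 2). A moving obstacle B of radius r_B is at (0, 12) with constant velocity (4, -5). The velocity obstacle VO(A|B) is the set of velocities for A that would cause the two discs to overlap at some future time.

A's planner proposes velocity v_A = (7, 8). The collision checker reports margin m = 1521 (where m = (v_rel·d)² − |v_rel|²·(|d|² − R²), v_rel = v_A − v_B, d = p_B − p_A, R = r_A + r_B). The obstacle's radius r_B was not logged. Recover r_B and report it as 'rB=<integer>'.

m = 1521
d = (3, 10);  v_rel = (3, 13),  |v_rel|² = 178
v_rel×d = (3)·(10) − (13)·(3) = -9
since m = R²·178 − (-9)²:  R² = (81 + 1521) / 178 = 9
R = √9 = 3  ⇒  r_B = 3 − 1 = 2

rB=2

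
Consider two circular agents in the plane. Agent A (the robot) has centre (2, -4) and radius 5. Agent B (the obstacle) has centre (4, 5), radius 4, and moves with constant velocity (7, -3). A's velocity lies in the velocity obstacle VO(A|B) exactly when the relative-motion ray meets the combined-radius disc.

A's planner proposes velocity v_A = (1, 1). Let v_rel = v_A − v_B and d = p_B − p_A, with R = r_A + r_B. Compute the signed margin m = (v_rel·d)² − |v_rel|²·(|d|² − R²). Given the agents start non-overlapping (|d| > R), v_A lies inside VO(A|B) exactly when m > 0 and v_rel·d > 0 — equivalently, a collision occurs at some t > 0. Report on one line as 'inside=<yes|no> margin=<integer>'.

d = (2, 9),  |d|² = 85;  R = 5+4 = 9,  c = 85−9² = 4
v_rel = (-6, 4),  |v_rel|² = 52;  v_rel·d = (-6)·(2) + (4)·(9) = 24
52·t² − 48·t + 4 = 0  ⇒  m = 24² − 52·4 = 368
m = 368 > 0,  v_rel·d = 24 > 0  ⇒  inside

inside=yes margin=368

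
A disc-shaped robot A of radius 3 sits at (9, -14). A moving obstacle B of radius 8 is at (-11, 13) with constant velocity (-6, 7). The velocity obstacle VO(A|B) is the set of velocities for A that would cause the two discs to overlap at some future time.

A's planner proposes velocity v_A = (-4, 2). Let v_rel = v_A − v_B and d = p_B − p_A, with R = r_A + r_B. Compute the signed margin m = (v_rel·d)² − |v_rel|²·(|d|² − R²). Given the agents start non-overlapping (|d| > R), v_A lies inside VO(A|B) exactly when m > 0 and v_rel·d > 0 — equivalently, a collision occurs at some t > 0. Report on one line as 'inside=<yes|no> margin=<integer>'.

d = (-20, 27),  |d|² = 1129;  R = 3+8 = 11,  c = 1129−11² = 1008
v_rel = (2, -5),  |v_rel|² = 29;  v_rel·d = (2)·(-20) + (-5)·(27) = -175
29·t² + 350·t + 1008 = 0  ⇒  m = (-175)² − 29·1008 = 1393
m = 1393 > 0,  v_rel·d = -175 < 0  ⇒  outside

inside=no margin=1393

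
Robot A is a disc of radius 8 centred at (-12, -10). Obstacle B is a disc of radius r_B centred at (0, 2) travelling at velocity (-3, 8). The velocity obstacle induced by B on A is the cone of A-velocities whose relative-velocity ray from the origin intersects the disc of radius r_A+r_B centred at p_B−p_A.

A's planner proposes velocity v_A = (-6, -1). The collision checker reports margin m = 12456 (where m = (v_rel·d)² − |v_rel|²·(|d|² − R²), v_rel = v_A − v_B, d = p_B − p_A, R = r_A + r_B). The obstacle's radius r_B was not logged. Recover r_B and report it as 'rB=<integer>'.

m = 12456
d = (12, 12);  v_rel = (-3, -9),  |v_rel|² = 90
v_rel×d = (-3)·(12) − (-9)·(12) = 72
since m = R²·90 − 72²:  R² = (5184 + 12456) / 90 = 196
R = √196 = 14  ⇒  r_B = 14 − 8 = 6

rB=6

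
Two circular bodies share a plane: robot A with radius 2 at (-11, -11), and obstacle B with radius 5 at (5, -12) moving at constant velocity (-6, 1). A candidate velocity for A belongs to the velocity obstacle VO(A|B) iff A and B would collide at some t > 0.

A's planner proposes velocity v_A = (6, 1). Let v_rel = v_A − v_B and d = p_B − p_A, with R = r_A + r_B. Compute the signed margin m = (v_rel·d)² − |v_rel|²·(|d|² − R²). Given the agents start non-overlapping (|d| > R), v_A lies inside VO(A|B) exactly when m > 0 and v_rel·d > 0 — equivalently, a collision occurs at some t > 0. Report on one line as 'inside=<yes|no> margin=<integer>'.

d = (16, -1),  |d|² = 257;  R = 2+5 = 7,  c = 257−7² = 208
v_rel = (12, 0),  |v_rel|² = 144;  v_rel·d = (12)·(16) + (0)·(-1) = 192
144·t² − 384·t + 208 = 0  ⇒  m = 192² − 144·208 = 6912
m = 6912 > 0,  v_rel·d = 192 > 0  ⇒  inside

inside=yes margin=6912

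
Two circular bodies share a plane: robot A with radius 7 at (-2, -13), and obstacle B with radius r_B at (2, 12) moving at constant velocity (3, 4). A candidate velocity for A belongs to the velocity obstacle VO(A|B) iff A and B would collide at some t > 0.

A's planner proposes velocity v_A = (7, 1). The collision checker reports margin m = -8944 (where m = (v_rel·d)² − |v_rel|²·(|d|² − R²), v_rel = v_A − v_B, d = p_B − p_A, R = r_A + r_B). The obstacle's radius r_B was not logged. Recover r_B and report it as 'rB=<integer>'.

m = -8944
d = (4, 25);  v_rel = (4, -3),  |v_rel|² = 25
v_rel×d = (4)·(25) − (-3)·(4) = 112
since m = R²·25 − 112²:  R² = (12544 + -8944) / 25 = 144
R = √144 = 12  ⇒  r_B = 12 − 7 = 5

rB=5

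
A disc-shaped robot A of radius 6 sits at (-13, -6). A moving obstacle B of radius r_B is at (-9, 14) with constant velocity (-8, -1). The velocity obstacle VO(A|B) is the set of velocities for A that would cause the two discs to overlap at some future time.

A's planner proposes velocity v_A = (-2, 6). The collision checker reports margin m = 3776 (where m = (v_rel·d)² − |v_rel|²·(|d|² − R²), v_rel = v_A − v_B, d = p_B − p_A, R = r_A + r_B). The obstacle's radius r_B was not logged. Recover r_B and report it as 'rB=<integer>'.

m = 3776
d = (4, 20);  v_rel = (6, 7),  |v_rel|² = 85
v_rel×d = (6)·(20) − (7)·(4) = 92
since m = R²·85 − 92²:  R² = (8464 + 3776) / 85 = 144
R = √144 = 12  ⇒  r_B = 12 − 6 = 6

rB=6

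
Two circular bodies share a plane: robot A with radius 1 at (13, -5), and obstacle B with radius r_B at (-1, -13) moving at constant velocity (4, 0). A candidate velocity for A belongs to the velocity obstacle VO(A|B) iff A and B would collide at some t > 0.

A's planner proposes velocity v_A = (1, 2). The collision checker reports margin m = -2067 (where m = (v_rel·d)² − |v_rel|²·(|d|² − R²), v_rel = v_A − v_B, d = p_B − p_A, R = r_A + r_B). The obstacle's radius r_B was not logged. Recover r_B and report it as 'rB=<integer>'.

m = -2067
d = (-14, -8);  v_rel = (-3, 2),  |v_rel|² = 13
v_rel×d = (-3)·(-8) − (2)·(-14) = 52
since m = R²·13 − 52²:  R² = (2704 + -2067) / 13 = 49
R = √49 = 7  ⇒  r_B = 7 − 1 = 6

rB=6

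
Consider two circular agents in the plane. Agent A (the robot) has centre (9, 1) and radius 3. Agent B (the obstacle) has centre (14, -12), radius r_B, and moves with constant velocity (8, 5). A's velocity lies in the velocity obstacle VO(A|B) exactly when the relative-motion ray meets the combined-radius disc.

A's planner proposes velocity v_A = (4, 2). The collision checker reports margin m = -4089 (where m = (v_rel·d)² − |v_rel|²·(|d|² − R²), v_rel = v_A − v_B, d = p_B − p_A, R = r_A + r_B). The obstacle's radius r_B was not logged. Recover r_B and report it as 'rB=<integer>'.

m = -4089
d = (5, -13);  v_rel = (-4, -3),  |v_rel|² = 25
v_rel×d = (-4)·(-13) − (-3)·(5) = 67
since m = R²·25 − 67²:  R² = (4489 + -4089) / 25 = 16
R = √16 = 4  ⇒  r_B = 4 − 3 = 1

rB=1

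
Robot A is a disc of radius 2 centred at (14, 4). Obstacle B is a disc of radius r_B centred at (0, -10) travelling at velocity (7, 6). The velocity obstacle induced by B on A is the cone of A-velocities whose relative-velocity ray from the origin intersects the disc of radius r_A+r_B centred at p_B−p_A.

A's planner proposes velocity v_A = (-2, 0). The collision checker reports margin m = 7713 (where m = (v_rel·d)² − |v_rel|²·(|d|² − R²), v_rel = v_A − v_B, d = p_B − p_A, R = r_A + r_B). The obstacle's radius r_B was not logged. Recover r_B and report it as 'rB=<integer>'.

m = 7713
d = (-14, -14);  v_rel = (-9, -6),  |v_rel|² = 117
v_rel×d = (-9)·(-14) − (-6)·(-14) = 42
since m = R²·117 − 42²:  R² = (1764 + 7713) / 117 = 81
R = √81 = 9  ⇒  r_B = 9 − 2 = 7

rB=7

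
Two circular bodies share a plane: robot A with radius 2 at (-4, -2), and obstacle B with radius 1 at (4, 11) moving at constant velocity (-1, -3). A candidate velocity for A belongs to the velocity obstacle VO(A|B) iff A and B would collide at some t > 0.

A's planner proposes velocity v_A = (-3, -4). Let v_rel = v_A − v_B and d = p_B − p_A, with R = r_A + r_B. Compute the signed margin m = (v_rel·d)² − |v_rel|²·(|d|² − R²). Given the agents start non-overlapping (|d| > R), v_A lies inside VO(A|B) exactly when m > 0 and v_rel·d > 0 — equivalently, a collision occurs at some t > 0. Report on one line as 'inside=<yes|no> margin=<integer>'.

d = (8, 13),  |d|² = 233;  R = 2+1 = 3,  c = 233−3² = 224
v_rel = (-2, -1),  |v_rel|² = 5;  v_rel·d = (-2)·(8) + (-1)·(13) = -29
5·t² + 58·t + 224 = 0  ⇒  m = (-29)² − 5·224 = -279
m = -279 < 0,  v_rel·d = -29 < 0  ⇒  outside

inside=no margin=-279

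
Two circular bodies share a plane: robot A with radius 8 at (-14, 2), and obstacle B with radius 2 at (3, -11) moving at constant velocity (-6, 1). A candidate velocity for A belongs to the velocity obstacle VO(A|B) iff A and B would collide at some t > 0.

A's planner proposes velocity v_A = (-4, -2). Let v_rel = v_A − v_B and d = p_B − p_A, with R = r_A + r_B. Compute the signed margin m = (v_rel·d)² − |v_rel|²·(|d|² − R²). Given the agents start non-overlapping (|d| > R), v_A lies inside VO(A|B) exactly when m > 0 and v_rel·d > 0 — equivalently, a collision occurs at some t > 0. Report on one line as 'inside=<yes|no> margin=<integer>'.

d = (17, -13),  |d|² = 458;  R = 8+2 = 10,  c = 458−10² = 358
v_rel = (2, -3),  |v_rel|² = 13;  v_rel·d = (2)·(17) + (-3)·(-13) = 73
13·t² − 146·t + 358 = 0  ⇒  m = 73² − 13·358 = 675
m = 675 > 0,  v_rel·d = 73 > 0  ⇒  inside

inside=yes margin=675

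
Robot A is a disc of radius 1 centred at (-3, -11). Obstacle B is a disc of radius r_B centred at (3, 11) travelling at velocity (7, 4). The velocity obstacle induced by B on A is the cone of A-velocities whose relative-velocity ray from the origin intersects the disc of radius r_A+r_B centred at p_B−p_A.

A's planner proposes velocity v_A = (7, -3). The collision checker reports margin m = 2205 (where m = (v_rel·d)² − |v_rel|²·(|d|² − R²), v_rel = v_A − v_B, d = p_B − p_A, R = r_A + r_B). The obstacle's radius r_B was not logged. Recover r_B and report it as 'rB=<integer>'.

m = 2205
d = (6, 22);  v_rel = (0, -7),  |v_rel|² = 49
v_rel×d = (0)·(22) − (-7)·(6) = 42
since m = R²·49 − 42²:  R² = (1764 + 2205) / 49 = 81
R = √81 = 9  ⇒  r_B = 9 − 1 = 8

rB=8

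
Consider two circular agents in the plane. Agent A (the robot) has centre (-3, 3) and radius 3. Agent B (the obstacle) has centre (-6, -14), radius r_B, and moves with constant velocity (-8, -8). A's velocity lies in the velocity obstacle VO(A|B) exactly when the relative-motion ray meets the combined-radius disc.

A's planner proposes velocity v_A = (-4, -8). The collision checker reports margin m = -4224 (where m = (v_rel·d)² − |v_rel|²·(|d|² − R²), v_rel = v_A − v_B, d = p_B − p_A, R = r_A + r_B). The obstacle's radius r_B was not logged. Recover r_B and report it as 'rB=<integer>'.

m = -4224
d = (-3, -17);  v_rel = (4, 0),  |v_rel|² = 16
v_rel×d = (4)·(-17) − (0)·(-3) = -68
since m = R²·16 − (-68)²:  R² = (4624 + -4224) / 16 = 25
R = √25 = 5  ⇒  r_B = 5 − 3 = 2

rB=2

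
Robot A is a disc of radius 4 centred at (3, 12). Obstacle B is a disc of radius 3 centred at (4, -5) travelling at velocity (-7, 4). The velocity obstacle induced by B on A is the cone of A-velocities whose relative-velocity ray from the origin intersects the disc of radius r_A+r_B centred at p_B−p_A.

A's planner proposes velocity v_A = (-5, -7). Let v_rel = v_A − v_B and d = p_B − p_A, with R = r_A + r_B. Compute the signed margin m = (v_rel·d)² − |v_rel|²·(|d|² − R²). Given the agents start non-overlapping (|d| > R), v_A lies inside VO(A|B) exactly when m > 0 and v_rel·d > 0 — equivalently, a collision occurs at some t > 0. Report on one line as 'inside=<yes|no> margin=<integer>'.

d = (1, -17),  |d|² = 290;  R = 4+3 = 7,  c = 290−7² = 241
v_rel = (2, -11),  |v_rel|² = 125;  v_rel·d = (2)·(1) + (-11)·(-17) = 189
125·t² − 378·t + 241 = 0  ⇒  m = 189² − 125·241 = 5596
m = 5596 > 0,  v_rel·d = 189 > 0  ⇒  inside

inside=yes margin=5596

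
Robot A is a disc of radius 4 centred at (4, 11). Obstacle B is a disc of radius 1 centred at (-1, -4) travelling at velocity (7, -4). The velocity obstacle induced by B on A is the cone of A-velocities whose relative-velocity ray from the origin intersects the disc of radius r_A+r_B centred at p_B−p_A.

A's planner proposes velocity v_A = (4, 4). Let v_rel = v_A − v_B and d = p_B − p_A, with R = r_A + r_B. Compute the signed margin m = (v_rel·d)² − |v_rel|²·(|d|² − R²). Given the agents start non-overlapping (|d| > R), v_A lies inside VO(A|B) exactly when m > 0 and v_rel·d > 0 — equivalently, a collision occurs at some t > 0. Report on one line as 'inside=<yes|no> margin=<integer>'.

d = (-5, -15),  |d|² = 250;  R = 4+1 = 5,  c = 250−5² = 225
v_rel = (-3, 8),  |v_rel|² = 73;  v_rel·d = (-3)·(-5) + (8)·(-15) = -105
73·t² + 210·t + 225 = 0  ⇒  m = (-105)² − 73·225 = -5400
m = -5400 < 0,  v_rel·d = -105 < 0  ⇒  outside

inside=no margin=-5400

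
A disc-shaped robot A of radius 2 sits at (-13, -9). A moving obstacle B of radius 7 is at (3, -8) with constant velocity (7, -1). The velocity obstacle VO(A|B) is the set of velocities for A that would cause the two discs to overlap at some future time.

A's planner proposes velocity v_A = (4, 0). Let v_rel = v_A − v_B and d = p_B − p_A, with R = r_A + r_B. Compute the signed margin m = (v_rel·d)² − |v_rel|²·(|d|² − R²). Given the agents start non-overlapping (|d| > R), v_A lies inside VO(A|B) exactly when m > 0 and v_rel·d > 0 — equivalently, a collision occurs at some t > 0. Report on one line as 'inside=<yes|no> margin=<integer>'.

d = (16, 1),  |d|² = 257;  R = 2+7 = 9,  c = 257−9² = 176
v_rel = (-3, 1),  |v_rel|² = 10;  v_rel·d = (-3)·(16) + (1)·(1) = -47
10·t² + 94·t + 176 = 0  ⇒  m = (-47)² − 10·176 = 449
m = 449 > 0,  v_rel·d = -47 < 0  ⇒  outside

inside=no margin=449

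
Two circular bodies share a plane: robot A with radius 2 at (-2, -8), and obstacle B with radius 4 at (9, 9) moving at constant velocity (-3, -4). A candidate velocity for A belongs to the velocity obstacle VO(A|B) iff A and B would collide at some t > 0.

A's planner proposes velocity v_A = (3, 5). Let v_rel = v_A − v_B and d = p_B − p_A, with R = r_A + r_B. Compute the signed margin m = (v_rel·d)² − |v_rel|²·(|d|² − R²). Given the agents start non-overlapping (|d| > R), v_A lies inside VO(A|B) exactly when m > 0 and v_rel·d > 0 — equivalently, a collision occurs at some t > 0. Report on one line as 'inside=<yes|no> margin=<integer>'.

d = (11, 17),  |d|² = 410;  R = 2+4 = 6,  c = 410−6² = 374
v_rel = (6, 9),  |v_rel|² = 117;  v_rel·d = (6)·(11) + (9)·(17) = 219
117·t² − 438·t + 374 = 0  ⇒  m = 219² − 117·374 = 4203
m = 4203 > 0,  v_rel·d = 219 > 0  ⇒  inside

inside=yes margin=4203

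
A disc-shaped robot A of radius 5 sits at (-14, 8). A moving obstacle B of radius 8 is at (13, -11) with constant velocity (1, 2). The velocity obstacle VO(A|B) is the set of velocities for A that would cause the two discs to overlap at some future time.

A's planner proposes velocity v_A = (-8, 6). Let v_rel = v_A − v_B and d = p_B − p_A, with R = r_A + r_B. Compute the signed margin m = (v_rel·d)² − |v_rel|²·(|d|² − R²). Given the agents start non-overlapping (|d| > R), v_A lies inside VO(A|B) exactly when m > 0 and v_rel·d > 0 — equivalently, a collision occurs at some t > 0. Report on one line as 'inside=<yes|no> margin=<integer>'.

d = (27, -19),  |d|² = 1090;  R = 5+8 = 13,  c = 1090−13² = 921
v_rel = (-9, 4),  |v_rel|² = 97;  v_rel·d = (-9)·(27) + (4)·(-19) = -319
97·t² + 638·t + 921 = 0  ⇒  m = (-319)² − 97·921 = 12424
m = 12424 > 0,  v_rel·d = -319 < 0  ⇒  outside

inside=no margin=12424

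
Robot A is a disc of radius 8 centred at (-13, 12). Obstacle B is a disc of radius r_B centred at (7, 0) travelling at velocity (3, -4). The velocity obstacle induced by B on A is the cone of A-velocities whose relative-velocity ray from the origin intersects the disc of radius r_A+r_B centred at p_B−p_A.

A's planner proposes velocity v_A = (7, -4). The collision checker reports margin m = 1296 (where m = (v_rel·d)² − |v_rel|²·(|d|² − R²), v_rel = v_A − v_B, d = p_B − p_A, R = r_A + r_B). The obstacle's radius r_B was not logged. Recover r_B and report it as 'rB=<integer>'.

m = 1296
d = (20, -12);  v_rel = (4, 0),  |v_rel|² = 16
v_rel×d = (4)·(-12) − (0)·(20) = -48
since m = R²·16 − (-48)²:  R² = (2304 + 1296) / 16 = 225
R = √225 = 15  ⇒  r_B = 15 − 8 = 7

rB=7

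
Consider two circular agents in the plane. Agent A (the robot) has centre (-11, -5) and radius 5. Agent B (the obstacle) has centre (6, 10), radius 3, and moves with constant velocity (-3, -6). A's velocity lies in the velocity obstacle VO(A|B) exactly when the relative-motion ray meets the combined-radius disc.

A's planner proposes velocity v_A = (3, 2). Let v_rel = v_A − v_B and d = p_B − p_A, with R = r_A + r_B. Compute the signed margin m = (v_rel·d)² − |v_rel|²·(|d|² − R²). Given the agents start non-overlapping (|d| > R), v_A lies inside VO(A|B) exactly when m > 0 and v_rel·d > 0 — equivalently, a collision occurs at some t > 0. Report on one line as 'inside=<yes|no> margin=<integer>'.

d = (17, 15),  |d|² = 514;  R = 5+3 = 8,  c = 514−8² = 450
v_rel = (6, 8),  |v_rel|² = 100;  v_rel·d = (6)·(17) + (8)·(15) = 222
100·t² − 444·t + 450 = 0  ⇒  m = 222² − 100·450 = 4284
m = 4284 > 0,  v_rel·d = 222 > 0  ⇒  inside

inside=yes margin=4284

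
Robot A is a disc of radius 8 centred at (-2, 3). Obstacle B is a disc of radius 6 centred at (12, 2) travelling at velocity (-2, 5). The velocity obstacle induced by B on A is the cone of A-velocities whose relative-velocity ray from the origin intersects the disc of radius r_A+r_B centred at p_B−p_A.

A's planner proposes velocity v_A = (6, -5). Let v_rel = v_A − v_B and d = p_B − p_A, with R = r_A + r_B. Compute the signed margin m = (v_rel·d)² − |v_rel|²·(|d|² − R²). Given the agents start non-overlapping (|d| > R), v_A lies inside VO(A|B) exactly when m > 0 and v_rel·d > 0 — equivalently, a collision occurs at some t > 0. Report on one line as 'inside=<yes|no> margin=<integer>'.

d = (14, -1),  |d|² = 197;  R = 8+6 = 14,  c = 197−14² = 1
v_rel = (8, -10),  |v_rel|² = 164;  v_rel·d = (8)·(14) + (-10)·(-1) = 122
164·t² − 244·t + 1 = 0  ⇒  m = 122² − 164·1 = 14720
m = 14720 > 0,  v_rel·d = 122 > 0  ⇒  inside

inside=yes margin=14720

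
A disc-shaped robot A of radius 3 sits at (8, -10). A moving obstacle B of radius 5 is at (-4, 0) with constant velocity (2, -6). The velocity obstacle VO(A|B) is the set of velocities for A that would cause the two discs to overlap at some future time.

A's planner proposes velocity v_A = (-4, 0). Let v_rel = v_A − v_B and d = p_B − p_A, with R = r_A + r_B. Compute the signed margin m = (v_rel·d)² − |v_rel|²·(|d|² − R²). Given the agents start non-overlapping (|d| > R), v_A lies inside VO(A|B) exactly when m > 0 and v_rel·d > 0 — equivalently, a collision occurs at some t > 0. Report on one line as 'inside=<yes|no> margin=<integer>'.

d = (-12, 10),  |d|² = 244;  R = 3+5 = 8,  c = 244−8² = 180
v_rel = (-6, 6),  |v_rel|² = 72;  v_rel·d = (-6)·(-12) + (6)·(10) = 132
72·t² − 264·t + 180 = 0  ⇒  m = 132² − 72·180 = 4464
m = 4464 > 0,  v_rel·d = 132 > 0  ⇒  inside

inside=yes margin=4464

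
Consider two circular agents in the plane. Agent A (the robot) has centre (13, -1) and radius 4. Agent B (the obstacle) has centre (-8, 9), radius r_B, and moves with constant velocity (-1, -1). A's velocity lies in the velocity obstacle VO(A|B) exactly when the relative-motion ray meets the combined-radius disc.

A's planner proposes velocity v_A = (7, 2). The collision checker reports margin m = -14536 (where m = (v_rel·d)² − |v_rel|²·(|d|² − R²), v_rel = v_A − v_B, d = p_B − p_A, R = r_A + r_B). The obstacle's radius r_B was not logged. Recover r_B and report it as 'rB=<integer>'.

m = -14536
d = (-21, 10);  v_rel = (8, 3),  |v_rel|² = 73
v_rel×d = (8)·(10) − (3)·(-21) = 143
since m = R²·73 − 143²:  R² = (20449 + -14536) / 73 = 81
R = √81 = 9  ⇒  r_B = 9 − 4 = 5

rB=5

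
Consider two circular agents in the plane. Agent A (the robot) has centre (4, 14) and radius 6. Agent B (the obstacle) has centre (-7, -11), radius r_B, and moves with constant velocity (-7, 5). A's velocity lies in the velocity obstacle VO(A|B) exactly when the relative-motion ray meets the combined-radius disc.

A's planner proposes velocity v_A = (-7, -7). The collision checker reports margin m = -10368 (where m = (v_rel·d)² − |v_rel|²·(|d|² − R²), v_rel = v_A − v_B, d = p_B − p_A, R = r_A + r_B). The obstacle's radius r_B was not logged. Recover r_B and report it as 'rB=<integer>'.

m = -10368
d = (-11, -25);  v_rel = (0, -12),  |v_rel|² = 144
v_rel×d = (0)·(-25) − (-12)·(-11) = -132
since m = R²·144 − (-132)²:  R² = (17424 + -10368) / 144 = 49
R = √49 = 7  ⇒  r_B = 7 − 6 = 1

rB=1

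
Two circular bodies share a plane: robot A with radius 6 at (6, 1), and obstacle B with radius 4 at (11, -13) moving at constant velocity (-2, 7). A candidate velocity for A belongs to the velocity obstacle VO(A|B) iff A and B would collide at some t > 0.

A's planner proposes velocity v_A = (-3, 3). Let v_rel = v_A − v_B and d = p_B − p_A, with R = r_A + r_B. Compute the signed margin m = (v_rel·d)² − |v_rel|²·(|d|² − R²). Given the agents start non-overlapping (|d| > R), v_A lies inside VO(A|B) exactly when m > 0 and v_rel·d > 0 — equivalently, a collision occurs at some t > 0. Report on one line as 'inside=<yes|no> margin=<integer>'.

d = (5, -14),  |d|² = 221;  R = 6+4 = 10,  c = 221−10² = 121
v_rel = (-1, -4),  |v_rel|² = 17;  v_rel·d = (-1)·(5) + (-4)·(-14) = 51
17·t² − 102·t + 121 = 0  ⇒  m = 51² − 17·121 = 544
m = 544 > 0,  v_rel·d = 51 > 0  ⇒  inside

inside=yes margin=544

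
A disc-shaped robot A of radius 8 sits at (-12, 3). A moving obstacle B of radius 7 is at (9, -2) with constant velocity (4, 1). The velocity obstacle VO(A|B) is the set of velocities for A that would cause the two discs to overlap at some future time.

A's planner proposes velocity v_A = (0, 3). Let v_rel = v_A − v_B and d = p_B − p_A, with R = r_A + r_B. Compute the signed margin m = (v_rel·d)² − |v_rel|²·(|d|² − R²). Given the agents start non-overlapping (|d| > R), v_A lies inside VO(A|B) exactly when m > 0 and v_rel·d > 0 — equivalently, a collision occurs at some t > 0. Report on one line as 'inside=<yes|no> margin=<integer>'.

d = (21, -5),  |d|² = 466;  R = 8+7 = 15,  c = 466−15² = 241
v_rel = (-4, 2),  |v_rel|² = 20;  v_rel·d = (-4)·(21) + (2)·(-5) = -94
20·t² + 188·t + 241 = 0  ⇒  m = (-94)² − 20·241 = 4016
m = 4016 > 0,  v_rel·d = -94 < 0  ⇒  outside

inside=no margin=4016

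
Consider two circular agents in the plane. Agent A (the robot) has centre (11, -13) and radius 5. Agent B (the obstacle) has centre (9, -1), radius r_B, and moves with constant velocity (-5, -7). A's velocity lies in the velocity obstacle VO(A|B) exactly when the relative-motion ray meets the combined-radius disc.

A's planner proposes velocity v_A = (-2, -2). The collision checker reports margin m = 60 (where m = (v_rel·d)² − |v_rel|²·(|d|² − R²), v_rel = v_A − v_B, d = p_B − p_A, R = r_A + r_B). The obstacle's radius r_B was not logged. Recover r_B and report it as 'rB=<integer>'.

m = 60
d = (-2, 12);  v_rel = (3, 5),  |v_rel|² = 34
v_rel×d = (3)·(12) − (5)·(-2) = 46
since m = R²·34 − 46²:  R² = (2116 + 60) / 34 = 64
R = √64 = 8  ⇒  r_B = 8 − 5 = 3

rB=3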